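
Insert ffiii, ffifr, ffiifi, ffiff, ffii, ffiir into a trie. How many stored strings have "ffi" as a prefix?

Filter for entries beginning with "ffi":
Matches: "ffiff", "ffifr", "ffii", "ffiifi", "ffiii", "ffiir"
Count: 6

6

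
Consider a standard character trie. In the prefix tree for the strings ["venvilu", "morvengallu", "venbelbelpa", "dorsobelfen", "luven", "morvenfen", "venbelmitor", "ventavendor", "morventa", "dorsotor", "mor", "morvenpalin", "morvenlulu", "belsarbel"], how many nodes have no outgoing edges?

13

A leaf is a node with no children — equivalently, the end of a word that is not a proper prefix of any other stored word.
Those words: "belsarbel", "dorsobelfen", "dorsotor", "luven", "morvenfen", "morvengallu", "morvenlulu", "morvenpalin", "morventa", "venbelbelpa", "venbelmitor", "ventavendor", "venvilu"
Leaf count: 13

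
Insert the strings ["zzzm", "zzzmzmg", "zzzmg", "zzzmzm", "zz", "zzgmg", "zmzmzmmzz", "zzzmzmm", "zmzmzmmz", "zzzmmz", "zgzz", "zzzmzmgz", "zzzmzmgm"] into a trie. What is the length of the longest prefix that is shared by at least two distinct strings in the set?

Equivalently: take the maximum, over all pairs, of their longest common prefix length.
e.g. "zmzmzmmz" and "zmzmzmmzz" share the prefix "zmzmzmmz" of length 8; no pair shares a longer one.
Longest shared-prefix length: 8

8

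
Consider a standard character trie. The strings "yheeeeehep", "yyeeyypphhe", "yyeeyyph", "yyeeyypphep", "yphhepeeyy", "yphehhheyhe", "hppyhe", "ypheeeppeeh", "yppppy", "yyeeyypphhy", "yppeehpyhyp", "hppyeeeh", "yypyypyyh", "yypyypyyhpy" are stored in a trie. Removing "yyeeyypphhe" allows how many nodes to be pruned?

1

A node on "yyeeyypphhe"'s path can go only if nothing else ends at it or branches off below it.
The suffix "e" (1 node) is used only by "yyeeyypphhe"; the node for "yyeeyypphh" still has the child "y", so pruning stops there.
Nodes removed: 1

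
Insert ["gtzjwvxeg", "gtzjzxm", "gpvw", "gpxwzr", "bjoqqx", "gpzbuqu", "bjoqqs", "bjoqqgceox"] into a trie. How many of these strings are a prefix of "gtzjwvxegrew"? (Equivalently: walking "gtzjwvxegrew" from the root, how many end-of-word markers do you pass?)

1

Check each prefix of "gtzjwvxegrew" against the stored set — each match is an end-marker on the path.
Prefixes of the query that are stored words: "gtzjwvxeg"
Count: 1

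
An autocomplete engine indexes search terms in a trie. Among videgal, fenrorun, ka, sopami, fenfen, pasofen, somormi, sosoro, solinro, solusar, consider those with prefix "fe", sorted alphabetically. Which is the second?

fenrorun

DFS of the "fe" subtree visits, in order: "fenfen", "fenrorun"
Position 2: fenrorun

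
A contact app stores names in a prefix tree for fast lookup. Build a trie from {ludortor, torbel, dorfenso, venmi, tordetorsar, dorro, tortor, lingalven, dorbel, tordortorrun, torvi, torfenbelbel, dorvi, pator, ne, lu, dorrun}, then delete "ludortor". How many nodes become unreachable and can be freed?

After clearing the end-marker at "ludortor", prune upward until reaching a node still needed by another word.
The suffix "dortor" (6 nodes) is used only by "ludortor"; "lu" is itself a stored word, so pruning stops there.
Nodes removed: 6

6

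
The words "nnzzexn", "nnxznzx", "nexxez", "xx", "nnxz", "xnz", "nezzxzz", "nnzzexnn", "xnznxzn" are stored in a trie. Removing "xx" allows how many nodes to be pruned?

A node on "xx"'s path can go only if nothing else ends at it or branches off below it.
The suffix "x" (1 node) is used only by "xx"; the node for "x" still has the child "n", so pruning stops there.
Nodes removed: 1

1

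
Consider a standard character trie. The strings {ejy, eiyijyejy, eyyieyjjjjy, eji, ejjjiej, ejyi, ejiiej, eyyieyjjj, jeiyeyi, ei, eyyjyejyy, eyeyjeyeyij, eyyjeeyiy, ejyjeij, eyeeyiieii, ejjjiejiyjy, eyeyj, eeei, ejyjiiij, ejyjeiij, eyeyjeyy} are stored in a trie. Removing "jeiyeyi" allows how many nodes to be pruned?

Walk "jeiyeyi" from the leaf back toward the root, removing each node that no remaining word uses.
No other word shares any prefix with "jeiyeyi", so all 7 of its nodes go.
Nodes removed: 7

7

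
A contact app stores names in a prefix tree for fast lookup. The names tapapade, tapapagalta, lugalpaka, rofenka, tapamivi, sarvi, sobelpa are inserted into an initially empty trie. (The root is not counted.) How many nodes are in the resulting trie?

44

For each word, the new-node count is its length minus the longest prefix already in the trie:
  "tapapade" → 8 new (t, a, p, a, p, a, d, e)
  "tapapagalta" → prefix "tapapa" already present; 5 new (g, a, l, t, a)
  "lugalpaka" → 9 new (l, u, g, a, l, p, a, k, a)
  "rofenka" → 7 new (r, o, f, e, n, k, a)
  "tapamivi" → prefix "tapa" already present; 4 new (m, i, v, i)
  "sarvi" → 5 new (s, a, r, v, i)
  "sobelpa" → prefix "s" already present; 6 new (o, b, e, l, p, a)
Total nodes = 8 + 5 + 9 + 7 + 4 + 5 + 6 = 44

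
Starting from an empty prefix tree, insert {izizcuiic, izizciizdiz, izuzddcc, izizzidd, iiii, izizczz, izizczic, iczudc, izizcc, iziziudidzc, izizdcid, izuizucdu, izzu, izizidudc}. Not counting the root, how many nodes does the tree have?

Count nodes per top-level branch (shared prefixes stored once):
  'i'-branch (iczudc, iiii, izizcc, izizciizdiz, izizcuiic, izizczic, izizczz, izizdcid, izizidudc, iziziudidzc, izizzidd, izuizucdu, izuzddcc, izzu): 61 nodes
Sum: 61

61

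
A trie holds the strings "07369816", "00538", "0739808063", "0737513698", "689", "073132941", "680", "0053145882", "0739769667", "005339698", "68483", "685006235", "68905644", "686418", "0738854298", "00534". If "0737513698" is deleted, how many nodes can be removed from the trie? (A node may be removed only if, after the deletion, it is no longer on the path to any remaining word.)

A node on "0737513698"'s path can go only if nothing else ends at it or branches off below it.
The suffix "7513698" (7 nodes) is used only by "0737513698"; the node for "073" still has the child "6", so pruning stops there.
Nodes removed: 7

7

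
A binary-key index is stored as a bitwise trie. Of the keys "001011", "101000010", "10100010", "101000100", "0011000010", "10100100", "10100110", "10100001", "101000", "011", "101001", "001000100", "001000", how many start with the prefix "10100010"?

Traverse to the node for "10100010", then collect every word in that subtree.
Matches: "10100010", "101000100"
Count: 2

2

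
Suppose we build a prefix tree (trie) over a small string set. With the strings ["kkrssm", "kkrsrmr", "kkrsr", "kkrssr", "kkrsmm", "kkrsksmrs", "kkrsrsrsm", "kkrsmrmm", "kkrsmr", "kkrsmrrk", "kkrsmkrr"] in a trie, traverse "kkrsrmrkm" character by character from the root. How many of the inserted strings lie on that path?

2

Traverse "kkrsrmrkm" character by character; count nodes along the way that are marked as word ends.
Prefixes of the query that are stored words: "kkrsr", "kkrsrmr"
Count: 2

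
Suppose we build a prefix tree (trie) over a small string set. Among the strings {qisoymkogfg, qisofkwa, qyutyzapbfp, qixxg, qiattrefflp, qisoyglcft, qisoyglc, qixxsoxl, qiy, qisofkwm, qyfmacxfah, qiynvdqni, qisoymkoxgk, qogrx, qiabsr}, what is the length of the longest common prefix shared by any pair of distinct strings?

Look for the deepest trie node that still has at least two words in its subtree.
e.g. "qisoyglc" and "qisoyglcft" share the prefix "qisoyglc" of length 8; no pair shares a longer one.
Longest shared-prefix length: 8

8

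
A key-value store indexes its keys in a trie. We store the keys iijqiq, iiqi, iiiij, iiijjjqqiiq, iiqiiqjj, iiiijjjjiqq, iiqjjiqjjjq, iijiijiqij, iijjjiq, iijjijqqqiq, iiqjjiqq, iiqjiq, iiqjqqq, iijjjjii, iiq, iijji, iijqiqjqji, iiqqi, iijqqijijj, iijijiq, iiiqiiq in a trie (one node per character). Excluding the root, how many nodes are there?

83

For each word, the new-node count is its length minus the longest prefix already in the trie:
  "iijqiq" → 6 new (i, i, j, q, i, q)
  "iiqi" → prefix "ii" already present; 2 new (q, i)
  "iiiij" → prefix "ii" already present; 3 new (i, i, j)
  "iiijjjqqiiq" → prefix "iii" already present; 8 new (j, j, j, q, q, i, i, q)
  "iiqiiqjj" → prefix "iiqi" already present; 4 new (i, q, j, j)
  "iiiijjjjiqq" → prefix "iiiij" already present; 6 new (j, j, j, i, q, q)
  "iiqjjiqjjjq" → prefix "iiq" already present; 8 new (j, j, i, q, j, j, j, q)
  "iijiijiqij" → prefix "iij" already present; 7 new (i, i, j, i, q, i, j)
  "iijjjiq" → prefix "iij" already present; 4 new (j, j, i, q)
  "iijjijqqqiq" → prefix "iijj" already present; 7 new (i, j, q, q, q, i, q)
  "iiqjjiqq" → prefix "iiqjjiq" already present; 1 new (q)
  "iiqjiq" → prefix "iiqj" already present; 2 new (i, q)
  "iiqjqqq" → prefix "iiqj" already present; 3 new (q, q, q)
  "iijjjjii" → prefix "iijjj" already present; 3 new (j, i, i)
  "iiq" → prefix "iiq" already present; 0 new (none)
  "iijji" → prefix "iijji" already present; 0 new (none)
  "iijqiqjqji" → prefix "iijqiq" already present; 4 new (j, q, j, i)
  "iiqqi" → prefix "iiq" already present; 2 new (q, i)
  "iijqqijijj" → prefix "iijq" already present; 6 new (q, i, j, i, j, j)
  "iijijiq" → prefix "iiji" already present; 3 new (j, i, q)
  "iiiqiiq" → prefix "iii" already present; 4 new (q, i, i, q)
Total nodes = 6 + 2 + 3 + 8 + 4 + 6 + 8 + 7 + 4 + 7 + 1 + 2 + 3 + 3 + 0 + 0 + 4 + 2 + 6 + 3 + 4 = 83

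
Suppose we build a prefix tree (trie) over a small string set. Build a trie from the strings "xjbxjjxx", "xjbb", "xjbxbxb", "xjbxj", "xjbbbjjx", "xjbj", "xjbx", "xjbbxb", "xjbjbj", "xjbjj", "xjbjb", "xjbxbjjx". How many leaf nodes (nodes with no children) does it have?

7

Leaves are exactly the stored words that no other stored word extends.
Those words: "xjbbbjjx", "xjbbxb", "xjbjbj", "xjbjj", "xjbxbjjx", "xjbxbxb", "xjbxjjxx"
Leaf count: 7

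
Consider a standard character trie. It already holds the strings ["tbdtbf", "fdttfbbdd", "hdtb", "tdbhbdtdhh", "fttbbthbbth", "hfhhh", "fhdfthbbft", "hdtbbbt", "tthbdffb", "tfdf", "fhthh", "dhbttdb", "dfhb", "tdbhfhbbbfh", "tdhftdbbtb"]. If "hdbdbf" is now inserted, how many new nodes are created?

"hd" is already a path in the trie; the remaining "bdbf" must be added.
Each of the 4 remaining characters creates one node.

4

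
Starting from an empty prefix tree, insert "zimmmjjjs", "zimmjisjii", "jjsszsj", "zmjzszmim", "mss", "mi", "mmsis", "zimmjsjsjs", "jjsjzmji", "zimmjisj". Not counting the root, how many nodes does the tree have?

Trace insertions, counting only characters that open a new branch:
  "zimmmjjjs" → 9 new (z, i, m, m, m, j, j, j, s)
  "zimmjisjii" → prefix "zimm" already present; 6 new (j, i, s, j, i, i)
  "jjsszsj" → 7 new (j, j, s, s, z, s, j)
  "zmjzszmim" → prefix "z" already present; 8 new (m, j, z, s, z, m, i, m)
  "mss" → 3 new (m, s, s)
  "mi" → prefix "m" already present; 1 new (i)
  "mmsis" → prefix "m" already present; 4 new (m, s, i, s)
  "zimmjsjsjs" → prefix "zimmj" already present; 5 new (s, j, s, j, s)
  "jjsjzmji" → prefix "jjs" already present; 5 new (j, z, m, j, i)
  "zimmjisj" → prefix "zimmjisj" already present; 0 new (none)
Total nodes = 9 + 6 + 7 + 8 + 3 + 1 + 4 + 5 + 5 + 0 = 48

48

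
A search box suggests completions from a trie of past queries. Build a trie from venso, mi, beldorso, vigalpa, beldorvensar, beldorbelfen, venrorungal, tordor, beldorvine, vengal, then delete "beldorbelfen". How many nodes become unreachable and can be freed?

6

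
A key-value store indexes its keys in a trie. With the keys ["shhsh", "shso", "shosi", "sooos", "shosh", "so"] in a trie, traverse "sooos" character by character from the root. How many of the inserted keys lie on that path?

2

Traverse "sooos" character by character; count nodes along the way that are marked as word ends.
Prefixes of the query that are stored words: "so", "sooos"
Count: 2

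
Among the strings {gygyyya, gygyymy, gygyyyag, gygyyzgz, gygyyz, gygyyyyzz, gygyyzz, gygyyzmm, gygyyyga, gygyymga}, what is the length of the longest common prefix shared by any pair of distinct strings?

7

The deepest shared node is where two words last agree before diverging.
e.g. "gygyyya" and "gygyyyag" share the prefix "gygyyya" of length 7; no pair shares a longer one.
Longest shared-prefix length: 7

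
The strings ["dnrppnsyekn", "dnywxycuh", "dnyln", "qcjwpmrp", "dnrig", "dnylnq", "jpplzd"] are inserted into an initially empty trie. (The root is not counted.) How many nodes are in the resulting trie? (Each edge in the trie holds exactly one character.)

For each word, the new-node count is its length minus the longest prefix already in the trie:
  "dnrppnsyekn" → 11 new (d, n, r, p, p, n, s, y, e, k, n)
  "dnywxycuh" → prefix "dn" already present; 7 new (y, w, x, y, c, u, h)
  "dnyln" → prefix "dny" already present; 2 new (l, n)
  "qcjwpmrp" → 8 new (q, c, j, w, p, m, r, p)
  "dnrig" → prefix "dnr" already present; 2 new (i, g)
  "dnylnq" → prefix "dnyln" already present; 1 new (q)
  "jpplzd" → 6 new (j, p, p, l, z, d)
Total nodes = 11 + 7 + 2 + 8 + 2 + 1 + 6 = 37

37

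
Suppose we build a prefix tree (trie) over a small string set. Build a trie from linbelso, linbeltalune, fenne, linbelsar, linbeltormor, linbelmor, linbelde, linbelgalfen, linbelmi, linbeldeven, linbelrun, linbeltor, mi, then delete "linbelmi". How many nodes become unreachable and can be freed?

Walk "linbelmi" from the leaf back toward the root, removing each node that no remaining word uses.
The suffix "i" (1 node) is used only by "linbelmi"; the node for "linbelm" still has the child "o", so pruning stops there.
Nodes removed: 1

1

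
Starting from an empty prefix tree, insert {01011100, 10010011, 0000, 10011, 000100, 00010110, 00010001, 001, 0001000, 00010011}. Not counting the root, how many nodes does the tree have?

For each word, the new-node count is its length minus the longest prefix already in the trie:
  "01011100" → 8 new (0, 1, 0, 1, 1, 1, 0, 0)
  "10010011" → 8 new (1, 0, 0, 1, 0, 0, 1, 1)
  "0000" → prefix "0" already present; 3 new (0, 0, 0)
  "10011" → prefix "1001" already present; 1 new (1)
  "000100" → prefix "000" already present; 3 new (1, 0, 0)
  "00010110" → prefix "00010" already present; 3 new (1, 1, 0)
  "00010001" → prefix "000100" already present; 2 new (0, 1)
  "001" → prefix "00" already present; 1 new (1)
  "0001000" → prefix "0001000" already present; 0 new (none)
  "00010011" → prefix "000100" already present; 2 new (1, 1)
Total nodes = 8 + 8 + 3 + 1 + 3 + 3 + 2 + 1 + 0 + 2 = 31

31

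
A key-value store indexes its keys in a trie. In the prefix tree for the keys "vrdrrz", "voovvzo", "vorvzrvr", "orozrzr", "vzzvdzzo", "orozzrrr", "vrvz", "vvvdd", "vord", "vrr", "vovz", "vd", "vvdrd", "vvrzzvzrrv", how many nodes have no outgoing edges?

14

Leaves are exactly the stored words that no other stored word extends.
Those words: "orozrzr", "orozzrrr", "vd", "voovvzo", "vord", "vorvzrvr", "vovz", "vrdrrz", "vrr", "vrvz", "vvdrd", "vvrzzvzrrv", "vvvdd", "vzzvdzzo"
Leaf count: 14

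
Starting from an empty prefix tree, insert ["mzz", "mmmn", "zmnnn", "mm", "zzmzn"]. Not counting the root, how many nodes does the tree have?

15

Insert word by word; a character creates a node only if that edge doesn't already exist:
  "mzz" → 3 new (m, z, z)
  "mmmn" → prefix "m" already present; 3 new (m, m, n)
  "zmnnn" → 5 new (z, m, n, n, n)
  "mm" → prefix "mm" already present; 0 new (none)
  "zzmzn" → prefix "z" already present; 4 new (z, m, z, n)
Total nodes = 3 + 3 + 5 + 0 + 4 = 15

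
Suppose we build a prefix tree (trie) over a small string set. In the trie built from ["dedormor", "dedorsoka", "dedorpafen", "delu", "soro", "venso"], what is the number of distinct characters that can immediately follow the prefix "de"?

2

Follow the path "de" to its node, then look at its outgoing edges.
Distinct next characters after "de": d, l.
That node has 2 child edges.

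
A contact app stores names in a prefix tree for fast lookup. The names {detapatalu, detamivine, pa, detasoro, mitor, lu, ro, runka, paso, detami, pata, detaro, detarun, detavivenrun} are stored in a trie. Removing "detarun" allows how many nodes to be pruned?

Walk "detarun" from the leaf back toward the root, removing each node that no remaining word uses.
The suffix "un" (2 nodes) is used only by "detarun"; the node for "detar" still has the child "o", so pruning stops there.
Nodes removed: 2

2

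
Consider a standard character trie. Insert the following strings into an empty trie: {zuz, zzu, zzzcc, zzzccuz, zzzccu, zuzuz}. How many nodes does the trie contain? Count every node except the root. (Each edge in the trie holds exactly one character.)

12

Trie structure (* marks end of a word):
(root)
└─ z
   ├─ u
   │  └─ z *
   │     └─ u
   │        └─ z *
   └─ z
      ├─ u *
      └─ z
         └─ c
            └─ c *
               └─ u *
                  └─ z *
Counting every labelled node above: 12.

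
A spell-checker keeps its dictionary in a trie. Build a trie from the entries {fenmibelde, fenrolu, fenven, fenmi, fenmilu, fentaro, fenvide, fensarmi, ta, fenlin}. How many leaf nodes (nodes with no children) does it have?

9

A leaf is a node with no children — equivalently, the end of a word that is not a proper prefix of any other stored word.
Those words: "fenlin", "fenmibelde", "fenmilu", "fenrolu", "fensarmi", "fentaro", "fenven", "fenvide", "ta"
Leaf count: 9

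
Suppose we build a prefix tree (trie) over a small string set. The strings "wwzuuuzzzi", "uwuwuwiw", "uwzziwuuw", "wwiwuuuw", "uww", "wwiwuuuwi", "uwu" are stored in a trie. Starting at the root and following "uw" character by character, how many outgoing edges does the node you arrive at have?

Walk "uw" from the root, arriving at one node.
Distinct next characters after "uw": u, w, z.
That node has 3 child edges.

3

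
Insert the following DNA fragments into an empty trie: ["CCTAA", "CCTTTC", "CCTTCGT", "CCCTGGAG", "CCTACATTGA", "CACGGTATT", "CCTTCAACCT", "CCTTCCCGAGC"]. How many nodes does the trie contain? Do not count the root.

Count nodes per top-level branch (shared prefixes stored once):
  'C'-branch (CACGGTATT, CCCTGGAG, CCTAA, CCTACATTGA, CCTTCAACCT, CCTTCCCGAGC, CCTTCGT, CCTTTC): 42 nodes
Sum: 42

42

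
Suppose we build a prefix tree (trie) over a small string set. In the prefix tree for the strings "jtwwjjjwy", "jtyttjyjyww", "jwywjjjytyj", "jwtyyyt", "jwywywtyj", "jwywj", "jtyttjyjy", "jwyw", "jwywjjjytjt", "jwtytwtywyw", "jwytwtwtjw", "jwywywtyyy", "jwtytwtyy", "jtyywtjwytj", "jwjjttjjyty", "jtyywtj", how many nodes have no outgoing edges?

A leaf is a node with no children — equivalently, the end of a word that is not a proper prefix of any other stored word.
Those words: "jtwwjjjwy", "jtyttjyjyww", "jtyywtjwytj", "jwjjttjjyty", "jwtytwtywyw", "jwtytwtyy", "jwtyyyt", "jwytwtwtjw", "jwywjjjytjt", "jwywjjjytyj", "jwywywtyj", "jwywywtyyy"
Leaf count: 12

12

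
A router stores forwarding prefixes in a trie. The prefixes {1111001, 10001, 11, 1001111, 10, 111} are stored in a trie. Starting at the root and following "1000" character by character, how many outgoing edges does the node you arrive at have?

Follow the path "1000" to its node, then look at its outgoing edges.
Distinct next characters after "1000": 1.
That node has 1 child edge.

1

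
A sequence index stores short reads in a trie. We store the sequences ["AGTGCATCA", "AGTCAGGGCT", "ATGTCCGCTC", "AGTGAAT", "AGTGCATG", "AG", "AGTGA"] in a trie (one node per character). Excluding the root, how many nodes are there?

29

Insert word by word; a character creates a node only if that edge doesn't already exist:
  "AGTGCATCA" → 9 new (A, G, T, G, C, A, T, C, A)
  "AGTCAGGGCT" → prefix "AGT" already present; 7 new (C, A, G, G, G, C, T)
  "ATGTCCGCTC" → prefix "A" already present; 9 new (T, G, T, C, C, G, C, T, C)
  "AGTGAAT" → prefix "AGTG" already present; 3 new (A, A, T)
  "AGTGCATG" → prefix "AGTGCAT" already present; 1 new (G)
  "AG" → prefix "AG" already present; 0 new (none)
  "AGTGA" → prefix "AGTGA" already present; 0 new (none)
Total nodes = 9 + 7 + 9 + 3 + 1 + 0 + 0 = 29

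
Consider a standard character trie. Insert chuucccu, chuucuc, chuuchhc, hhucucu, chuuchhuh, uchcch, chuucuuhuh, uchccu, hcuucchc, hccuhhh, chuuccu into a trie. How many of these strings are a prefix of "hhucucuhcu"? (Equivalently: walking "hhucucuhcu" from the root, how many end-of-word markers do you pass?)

1

Walk "hhucucuhcu" from the root; an end-of-word marker is hit whenever a stored word is a prefix of "hhucucuhcu".
Prefixes of the query that are stored words: "hhucucu"
Count: 1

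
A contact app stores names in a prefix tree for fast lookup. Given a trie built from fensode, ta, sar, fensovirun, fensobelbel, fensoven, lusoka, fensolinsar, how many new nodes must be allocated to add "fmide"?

4

Walking "fmide" from the root, the first 1 characters ("f") follow existing edges; "m" is the first miss.
New nodes needed: |"fmide"| − 1 = 5 − 1 = 4.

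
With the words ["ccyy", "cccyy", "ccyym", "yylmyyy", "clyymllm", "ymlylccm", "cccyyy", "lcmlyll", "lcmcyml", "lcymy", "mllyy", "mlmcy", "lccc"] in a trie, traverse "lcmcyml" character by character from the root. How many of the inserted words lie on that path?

1

Check each prefix of "lcmcyml" against the stored set — each match is an end-marker on the path.
Prefixes of the query that are stored words: "lcmcyml"
Count: 1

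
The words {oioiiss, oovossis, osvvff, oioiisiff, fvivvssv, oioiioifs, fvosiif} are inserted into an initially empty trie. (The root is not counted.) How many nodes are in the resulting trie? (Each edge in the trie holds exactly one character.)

39

Count nodes per top-level branch (shared prefixes stored once):
  'f'-branch (fvivvssv, fvosiif): 13 nodes
  'o'-branch (oioiioifs, oioiisiff, oioiiss, oovossis, osvvff): 26 nodes
Sum: 39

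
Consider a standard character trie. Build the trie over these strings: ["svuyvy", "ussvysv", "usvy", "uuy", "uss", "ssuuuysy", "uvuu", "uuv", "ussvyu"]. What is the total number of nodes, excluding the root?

29

For each word, the new-node count is its length minus the longest prefix already in the trie:
  "svuyvy" → 6 new (s, v, u, y, v, y)
  "ussvysv" → 7 new (u, s, s, v, y, s, v)
  "usvy" → prefix "us" already present; 2 new (v, y)
  "uuy" → prefix "u" already present; 2 new (u, y)
  "uss" → prefix "uss" already present; 0 new (none)
  "ssuuuysy" → prefix "s" already present; 7 new (s, u, u, u, y, s, y)
  "uvuu" → prefix "u" already present; 3 new (v, u, u)
  "uuv" → prefix "uu" already present; 1 new (v)
  "ussvyu" → prefix "ussvy" already present; 1 new (u)
Total nodes = 6 + 7 + 2 + 2 + 0 + 7 + 3 + 1 + 1 = 29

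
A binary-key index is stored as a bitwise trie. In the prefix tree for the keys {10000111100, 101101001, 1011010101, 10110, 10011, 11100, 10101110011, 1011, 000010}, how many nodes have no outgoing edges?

Leaves are exactly the stored words that no other stored word extends.
Those words: "000010", "10000111100", "10011", "10101110011", "101101001", "1011010101", "11100"
Leaf count: 7

7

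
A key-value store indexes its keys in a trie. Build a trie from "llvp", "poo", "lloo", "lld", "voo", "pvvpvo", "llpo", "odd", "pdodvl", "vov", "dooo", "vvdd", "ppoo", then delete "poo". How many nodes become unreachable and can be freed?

A node on "poo"'s path can go only if nothing else ends at it or branches off below it.
The suffix "oo" (2 nodes) is used only by "poo"; the node for "p" still has the child "v", so pruning stops there.
Nodes removed: 2

2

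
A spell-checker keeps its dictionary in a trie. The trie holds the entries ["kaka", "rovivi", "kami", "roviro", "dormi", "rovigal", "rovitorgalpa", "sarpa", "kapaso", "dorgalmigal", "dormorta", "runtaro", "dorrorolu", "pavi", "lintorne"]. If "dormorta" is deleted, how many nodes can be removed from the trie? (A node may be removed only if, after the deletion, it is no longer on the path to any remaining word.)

4

Walk "dormorta" from the leaf back toward the root, removing each node that no remaining word uses.
The suffix "orta" (4 nodes) is used only by "dormorta"; the node for "dorm" still has the child "i", so pruning stops there.
Nodes removed: 4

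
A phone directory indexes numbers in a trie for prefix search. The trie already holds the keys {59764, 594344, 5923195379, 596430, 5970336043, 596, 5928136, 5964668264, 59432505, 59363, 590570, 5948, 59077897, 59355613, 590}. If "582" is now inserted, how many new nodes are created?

2

The longest prefix of "582" already in the trie is "5" (length 1).
So 3 − 1 = 2 new nodes.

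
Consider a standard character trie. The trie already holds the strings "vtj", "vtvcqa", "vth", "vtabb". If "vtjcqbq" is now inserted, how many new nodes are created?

4

Walking "vtjcqbq" from the root, the first 3 characters ("vtj") follow existing edges; "c" is the first miss.
So 7 − 3 = 4 new nodes.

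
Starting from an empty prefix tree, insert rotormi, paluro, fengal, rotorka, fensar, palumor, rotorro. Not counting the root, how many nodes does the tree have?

Trie structure (* marks end of a word):
(root)
├─ f
│  └─ e
│     └─ n
│        ├─ g
│        │  └─ a
│        │     └─ l *
│        └─ s
│           └─ a
│              └─ r *
├─ p
│  └─ a
│     └─ l
│        └─ u
│           ├─ m
│           │  └─ o
│           │     └─ r *
│           └─ r
│              └─ o *
└─ r
   └─ o
      └─ t
         └─ o
            └─ r
               ├─ k
               │  └─ a *
               ├─ m
               │  └─ i *
               └─ r
                  └─ o *
Counting every labelled node above: 29.

29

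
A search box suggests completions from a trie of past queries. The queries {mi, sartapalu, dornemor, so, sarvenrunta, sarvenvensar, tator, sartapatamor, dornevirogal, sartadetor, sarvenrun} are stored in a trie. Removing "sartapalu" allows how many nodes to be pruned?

2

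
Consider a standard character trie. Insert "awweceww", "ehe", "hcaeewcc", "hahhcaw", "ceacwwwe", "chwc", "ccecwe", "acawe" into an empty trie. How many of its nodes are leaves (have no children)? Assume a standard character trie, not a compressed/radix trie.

8

Leaves are exactly the stored words that no other stored word extends.
Those words: "acawe", "awweceww", "ccecwe", "ceacwwwe", "chwc", "ehe", "hahhcaw", "hcaeewcc"
Leaf count: 8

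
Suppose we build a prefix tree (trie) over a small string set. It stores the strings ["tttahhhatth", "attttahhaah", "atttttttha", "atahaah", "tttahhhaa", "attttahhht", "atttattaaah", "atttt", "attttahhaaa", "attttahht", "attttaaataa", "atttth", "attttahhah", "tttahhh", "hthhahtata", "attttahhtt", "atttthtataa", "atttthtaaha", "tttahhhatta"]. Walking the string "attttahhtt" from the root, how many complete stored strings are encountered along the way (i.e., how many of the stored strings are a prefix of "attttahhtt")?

Check each prefix of "attttahhtt" against the stored set — each match is an end-marker on the path.
Prefixes of the query that are stored words: "atttt", "attttahht", "attttahhtt"
Count: 3

3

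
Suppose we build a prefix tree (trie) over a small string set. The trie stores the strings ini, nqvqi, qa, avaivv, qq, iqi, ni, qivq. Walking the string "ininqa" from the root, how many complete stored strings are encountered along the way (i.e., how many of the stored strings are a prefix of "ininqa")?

Traverse "ininqa" character by character; count nodes along the way that are marked as word ends.
Prefixes of the query that are stored words: "ini"
Count: 1

1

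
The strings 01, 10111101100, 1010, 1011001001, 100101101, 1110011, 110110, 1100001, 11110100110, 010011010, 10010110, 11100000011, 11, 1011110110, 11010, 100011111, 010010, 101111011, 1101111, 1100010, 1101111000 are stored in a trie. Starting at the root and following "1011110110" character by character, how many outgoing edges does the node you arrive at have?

1

Follow the path "1011110110" to its node, then look at its outgoing edges.
Distinct next characters after "1011110110": 0.
That node has 1 child edge.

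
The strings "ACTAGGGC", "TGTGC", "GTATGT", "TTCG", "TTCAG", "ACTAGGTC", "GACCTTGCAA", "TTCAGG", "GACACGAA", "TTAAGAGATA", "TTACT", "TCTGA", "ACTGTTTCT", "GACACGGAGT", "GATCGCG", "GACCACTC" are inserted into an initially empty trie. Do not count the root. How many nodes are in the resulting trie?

74

Count nodes per top-level branch (shared prefixes stored once):
  'A'-branch (ACTAGGGC, ACTAGGTC, ACTGTTTCT): 16 nodes
  'G'-branch (GACACGAA, GACACGGAGT, GACCACTC, GACCTTGCAA, GATCGCG, GTATGT): 33 nodes
  'T'-branch (TCTGA, TGTGC, TTAAGAGATA, TTACT, TTCAG, TTCAGG, TTCG): 25 nodes
Sum: 74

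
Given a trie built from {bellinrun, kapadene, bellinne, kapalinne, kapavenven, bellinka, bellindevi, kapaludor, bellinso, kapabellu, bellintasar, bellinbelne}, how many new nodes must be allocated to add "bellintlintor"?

"bellint" is already a path in the trie; the remaining "lintor" must be added.
Each of the 6 remaining characters creates one node.

6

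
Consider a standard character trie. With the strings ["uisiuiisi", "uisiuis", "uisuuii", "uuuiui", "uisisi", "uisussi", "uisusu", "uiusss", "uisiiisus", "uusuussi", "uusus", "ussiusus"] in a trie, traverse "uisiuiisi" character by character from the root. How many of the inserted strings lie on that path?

1

Traverse "uisiuiisi" character by character; count nodes along the way that are marked as word ends.
Prefixes of the query that are stored words: "uisiuiisi"
Count: 1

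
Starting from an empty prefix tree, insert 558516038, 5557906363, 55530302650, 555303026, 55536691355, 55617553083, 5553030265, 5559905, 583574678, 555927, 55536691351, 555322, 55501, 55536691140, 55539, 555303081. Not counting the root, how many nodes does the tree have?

Trace insertions, counting only characters that open a new branch:
  "558516038" → 9 new (5, 5, 8, 5, 1, 6, 0, 3, 8)
  "5557906363" → prefix "55" already present; 8 new (5, 7, 9, 0, 6, 3, 6, 3)
  "55530302650" → prefix "555" already present; 8 new (3, 0, 3, 0, 2, 6, 5, 0)
  "555303026" → prefix "555303026" already present; 0 new (none)
  "55536691355" → prefix "5553" already present; 7 new (6, 6, 9, 1, 3, 5, 5)
  "55617553083" → prefix "55" already present; 9 new (6, 1, 7, 5, 5, 3, 0, 8, 3)
  "5553030265" → prefix "5553030265" already present; 0 new (none)
  "5559905" → prefix "555" already present; 4 new (9, 9, 0, 5)
  "583574678" → prefix "5" already present; 8 new (8, 3, 5, 7, 4, 6, 7, 8)
  "555927" → prefix "5559" already present; 2 new (2, 7)
  "55536691351" → prefix "5553669135" already present; 1 new (1)
  "555322" → prefix "5553" already present; 2 new (2, 2)
  "55501" → prefix "555" already present; 2 new (0, 1)
  "55536691140" → prefix "55536691" already present; 3 new (1, 4, 0)
  "55539" → prefix "5553" already present; 1 new (9)
  "555303081" → prefix "5553030" already present; 2 new (8, 1)
Total nodes = 9 + 8 + 8 + 0 + 7 + 9 + 0 + 4 + 8 + 2 + 1 + 2 + 2 + 3 + 1 + 2 = 66

66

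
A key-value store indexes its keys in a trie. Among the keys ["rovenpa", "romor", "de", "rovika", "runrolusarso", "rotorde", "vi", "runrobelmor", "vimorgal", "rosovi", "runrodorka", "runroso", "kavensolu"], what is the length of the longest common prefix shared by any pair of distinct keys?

Equivalently: take the maximum, over all pairs, of their longest common prefix length.
e.g. "runrobelmor" and "runrodorka" share the prefix "runro" of length 5; no pair shares a longer one.
Longest shared-prefix length: 5

5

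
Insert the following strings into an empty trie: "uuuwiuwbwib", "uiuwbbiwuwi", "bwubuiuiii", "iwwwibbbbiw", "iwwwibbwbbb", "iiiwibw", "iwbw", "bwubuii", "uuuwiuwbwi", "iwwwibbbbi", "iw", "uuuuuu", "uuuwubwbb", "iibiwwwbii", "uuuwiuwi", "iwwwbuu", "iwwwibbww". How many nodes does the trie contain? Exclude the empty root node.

76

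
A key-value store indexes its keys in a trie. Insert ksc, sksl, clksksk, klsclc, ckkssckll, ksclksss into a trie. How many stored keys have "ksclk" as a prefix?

Traverse to the node for "ksclk", then collect every word in that subtree.
Matches: "ksclksss"
Count: 1

1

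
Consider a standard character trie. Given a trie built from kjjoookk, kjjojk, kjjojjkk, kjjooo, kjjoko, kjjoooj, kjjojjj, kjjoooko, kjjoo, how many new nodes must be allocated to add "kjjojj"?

0

Every character of "kjjojj" already lies on an existing path (it is a prefix of some stored word).
No new nodes are needed: 0.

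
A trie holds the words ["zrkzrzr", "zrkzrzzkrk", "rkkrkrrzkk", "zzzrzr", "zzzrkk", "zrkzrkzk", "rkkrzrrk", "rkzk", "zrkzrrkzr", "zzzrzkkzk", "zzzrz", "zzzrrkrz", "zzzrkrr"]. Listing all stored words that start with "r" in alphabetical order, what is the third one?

DFS of the "r" subtree visits, in order: "rkkrkrrzkk", "rkkrzrrk", "rkzk"
Position 3: rkzk

rkzk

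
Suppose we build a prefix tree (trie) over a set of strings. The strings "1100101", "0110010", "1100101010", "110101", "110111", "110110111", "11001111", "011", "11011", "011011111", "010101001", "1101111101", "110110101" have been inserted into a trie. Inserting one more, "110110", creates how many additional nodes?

0

"110110" is already a full path in the trie; only an end-marker is added.
No new nodes are needed: 0.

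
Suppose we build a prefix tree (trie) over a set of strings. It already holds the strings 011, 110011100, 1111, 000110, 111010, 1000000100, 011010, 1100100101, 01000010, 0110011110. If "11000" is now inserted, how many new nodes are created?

The longest prefix of "11000" already in the trie is "1100" (length 4).
Each of the 1 remaining characters creates one node.

1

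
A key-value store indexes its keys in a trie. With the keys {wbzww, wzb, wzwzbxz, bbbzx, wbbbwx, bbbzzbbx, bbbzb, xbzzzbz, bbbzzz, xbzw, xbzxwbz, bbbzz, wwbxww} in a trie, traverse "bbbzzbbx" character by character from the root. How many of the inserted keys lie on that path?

2

Walk "bbbzzbbx" from the root; an end-of-word marker is hit whenever a stored word is a prefix of "bbbzzbbx".
Prefixes of the query that are stored words: "bbbzz", "bbbzzbbx"
Count: 2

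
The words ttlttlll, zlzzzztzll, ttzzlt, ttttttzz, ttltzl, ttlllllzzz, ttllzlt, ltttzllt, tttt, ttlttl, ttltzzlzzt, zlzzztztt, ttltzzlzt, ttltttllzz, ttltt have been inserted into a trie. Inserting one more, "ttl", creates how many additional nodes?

"ttl" is already a full path in the trie; only an end-marker is added.
No new nodes are needed: 0.

0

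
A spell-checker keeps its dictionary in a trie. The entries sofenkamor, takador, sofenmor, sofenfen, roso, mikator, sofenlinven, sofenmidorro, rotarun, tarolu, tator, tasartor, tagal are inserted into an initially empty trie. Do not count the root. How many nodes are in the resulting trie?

Trace insertions, counting only characters that open a new branch:
  "sofenkamor" → 10 new (s, o, f, e, n, k, a, m, o, r)
  "takador" → 7 new (t, a, k, a, d, o, r)
  "sofenmor" → prefix "sofen" already present; 3 new (m, o, r)
  "sofenfen" → prefix "sofen" already present; 3 new (f, e, n)
  "roso" → 4 new (r, o, s, o)
  "mikator" → 7 new (m, i, k, a, t, o, r)
  "sofenlinven" → prefix "sofen" already present; 6 new (l, i, n, v, e, n)
  "sofenmidorro" → prefix "sofenm" already present; 6 new (i, d, o, r, r, o)
  "rotarun" → prefix "ro" already present; 5 new (t, a, r, u, n)
  "tarolu" → prefix "ta" already present; 4 new (r, o, l, u)
  "tator" → prefix "ta" already present; 3 new (t, o, r)
  "tasartor" → prefix "ta" already present; 6 new (s, a, r, t, o, r)
  "tagal" → prefix "ta" already present; 3 new (g, a, l)
Total nodes = 10 + 7 + 3 + 3 + 4 + 7 + 6 + 6 + 5 + 4 + 3 + 6 + 3 = 67

67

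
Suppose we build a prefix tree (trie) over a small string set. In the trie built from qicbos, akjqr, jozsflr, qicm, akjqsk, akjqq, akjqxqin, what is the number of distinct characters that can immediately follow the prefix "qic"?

Follow the path "qic" to its node, then look at its outgoing edges.
Characters that immediately follow "qic" among the stored strings: {b, m}.
That node has 2 child edges.

2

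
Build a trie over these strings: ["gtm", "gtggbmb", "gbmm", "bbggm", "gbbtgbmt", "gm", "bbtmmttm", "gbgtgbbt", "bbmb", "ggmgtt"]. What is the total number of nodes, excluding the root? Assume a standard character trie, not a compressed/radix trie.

Count nodes per top-level branch (shared prefixes stored once):
  'b'-branch (bbggm, bbmb, bbtmmttm): 13 nodes
  'g'-branch (gbbtgbmt, gbgtgbbt, gbmm, ggmgtt, gm, gtggbmb, gtm): 29 nodes
Sum: 42

42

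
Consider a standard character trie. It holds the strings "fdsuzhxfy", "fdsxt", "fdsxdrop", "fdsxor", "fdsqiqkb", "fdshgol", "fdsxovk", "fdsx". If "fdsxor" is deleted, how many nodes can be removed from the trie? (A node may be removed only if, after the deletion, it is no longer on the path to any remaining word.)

1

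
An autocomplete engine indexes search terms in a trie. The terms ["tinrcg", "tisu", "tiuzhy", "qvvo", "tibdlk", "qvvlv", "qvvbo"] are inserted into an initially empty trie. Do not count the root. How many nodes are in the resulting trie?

Trie structure (* marks end of a word):
(root)
├─ q
│  └─ v
│     └─ v
│        ├─ b
│        │  └─ o *
│        ├─ l
│        │  └─ v *
│        └─ o *
└─ t
   └─ i
      ├─ b
      │  └─ d
      │     └─ l
      │        └─ k *
      ├─ n
      │  └─ r
      │     └─ c
      │        └─ g *
      ├─ s
      │  └─ u *
      └─ u
         └─ z
            └─ h
               └─ y *
Counting every labelled node above: 24.

24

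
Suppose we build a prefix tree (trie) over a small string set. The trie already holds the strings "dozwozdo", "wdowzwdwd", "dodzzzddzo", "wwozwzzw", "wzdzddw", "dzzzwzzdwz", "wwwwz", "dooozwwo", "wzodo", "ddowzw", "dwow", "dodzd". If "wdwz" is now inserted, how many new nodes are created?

The longest prefix of "wdwz" already in the trie is "wd" (length 2).
So 4 − 2 = 2 new nodes.

2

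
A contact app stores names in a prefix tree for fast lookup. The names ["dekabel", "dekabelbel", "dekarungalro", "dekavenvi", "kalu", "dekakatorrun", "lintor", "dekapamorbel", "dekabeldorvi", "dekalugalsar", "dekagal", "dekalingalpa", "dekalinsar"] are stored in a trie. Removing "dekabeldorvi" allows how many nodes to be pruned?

5

A node on "dekabeldorvi"'s path can go only if nothing else ends at it or branches off below it.
The suffix "dorvi" (5 nodes) is used only by "dekabeldorvi"; the node for "dekabel" still has the child "b", so pruning stops there.
Nodes removed: 5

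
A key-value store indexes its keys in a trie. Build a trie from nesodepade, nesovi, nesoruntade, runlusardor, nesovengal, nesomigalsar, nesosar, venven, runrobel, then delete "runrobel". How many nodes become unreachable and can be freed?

After clearing the end-marker at "runrobel", prune upward until reaching a node still needed by another word.
The suffix "robel" (5 nodes) is used only by "runrobel"; the node for "run" still has the child "l", so pruning stops there.
Nodes removed: 5

5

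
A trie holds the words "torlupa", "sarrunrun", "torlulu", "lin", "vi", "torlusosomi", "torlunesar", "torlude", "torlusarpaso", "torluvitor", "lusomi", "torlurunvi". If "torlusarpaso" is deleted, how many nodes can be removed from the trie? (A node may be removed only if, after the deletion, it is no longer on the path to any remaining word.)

A node on "torlusarpaso"'s path can go only if nothing else ends at it or branches off below it.
The suffix "arpaso" (6 nodes) is used only by "torlusarpaso"; the node for "torlus" still has the child "o", so pruning stops there.
Nodes removed: 6

6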